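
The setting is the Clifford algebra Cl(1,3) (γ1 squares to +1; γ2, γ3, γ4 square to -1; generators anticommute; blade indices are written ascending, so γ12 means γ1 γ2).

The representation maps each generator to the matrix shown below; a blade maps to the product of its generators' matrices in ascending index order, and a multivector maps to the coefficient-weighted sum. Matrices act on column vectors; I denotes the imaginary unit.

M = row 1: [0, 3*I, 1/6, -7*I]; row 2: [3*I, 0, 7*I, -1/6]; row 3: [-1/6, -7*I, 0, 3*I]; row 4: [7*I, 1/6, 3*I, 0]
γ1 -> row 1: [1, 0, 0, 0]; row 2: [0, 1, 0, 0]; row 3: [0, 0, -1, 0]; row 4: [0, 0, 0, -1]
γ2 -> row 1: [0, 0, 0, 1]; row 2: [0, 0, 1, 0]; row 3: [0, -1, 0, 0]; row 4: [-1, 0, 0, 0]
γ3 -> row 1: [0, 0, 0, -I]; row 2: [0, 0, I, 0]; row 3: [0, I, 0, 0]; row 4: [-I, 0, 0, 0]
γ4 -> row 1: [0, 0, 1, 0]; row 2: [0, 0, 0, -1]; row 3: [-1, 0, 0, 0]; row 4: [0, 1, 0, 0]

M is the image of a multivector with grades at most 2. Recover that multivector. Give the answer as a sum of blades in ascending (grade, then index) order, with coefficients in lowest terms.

Method: the blade images are trace-orthogonal — tr(rho(e_A) rho(e_B)^-1) = 4 if A = B and 0 otherwise — and rho(e_A)^-1 = (e_A)^2 * rho(e_A) with (e_A)^2 = +1 or -1, so the coefficient of e_A in the preimage is (e_A)^2 * tr(M rho(e_A))/4.
Nonzero projections over blades of grade <= 2: γ4: (γ4)^2 = -1, tr(M rho(γ4)) = -2/3, coefficient 1/6; γ13: (γ13)^2 = +1, tr(M rho(γ13)) = 28, coefficient 7; γ34: (γ34)^2 = -1, tr(M rho(γ34)) = 12, coefficient -3. Every other blade of grade <= 2 projects to 0.
Answer: 1/6*γ4 + 7*γ13 - 3*γ34


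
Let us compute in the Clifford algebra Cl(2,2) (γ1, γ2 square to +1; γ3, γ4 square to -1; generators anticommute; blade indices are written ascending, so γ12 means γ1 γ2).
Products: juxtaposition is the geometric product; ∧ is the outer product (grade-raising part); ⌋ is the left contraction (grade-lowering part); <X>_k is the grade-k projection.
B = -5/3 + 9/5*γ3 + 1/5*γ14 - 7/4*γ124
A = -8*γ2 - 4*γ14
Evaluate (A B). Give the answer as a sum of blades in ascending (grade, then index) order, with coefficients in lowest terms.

step 1: -4/5 + 19/3*γ2 - 22/3*γ14 - 72/5*γ23 + 8/5*γ124 + 36/5*γ134
Answer: -4/5 + 19/3*γ2 - 22/3*γ14 - 72/5*γ23 + 8/5*γ124 + 36/5*γ134


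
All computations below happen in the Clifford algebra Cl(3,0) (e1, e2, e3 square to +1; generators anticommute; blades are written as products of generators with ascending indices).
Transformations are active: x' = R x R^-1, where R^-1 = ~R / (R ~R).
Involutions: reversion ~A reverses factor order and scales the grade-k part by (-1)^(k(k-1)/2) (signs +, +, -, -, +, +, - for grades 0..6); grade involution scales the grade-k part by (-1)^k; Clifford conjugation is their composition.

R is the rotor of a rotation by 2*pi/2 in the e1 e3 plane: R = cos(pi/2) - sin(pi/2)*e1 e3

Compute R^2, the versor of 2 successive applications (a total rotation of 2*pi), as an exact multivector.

The rotor phase is half the rotation angle and phases add under composition, so 2 steps in the e1 e3 plane accumulate phase 2*(pi/2) = pi: R^2 = cos(pi) - sin(pi)*e1 e3.
cos(pi) = -1 and sin(pi) = 0, so R^2 = -1. The total rotation 2*pi is 1 full turn, so every vector returns to itself, yet the rotor is -1, on the OTHER sheet of the double cover (an odd number of 2*pi turns).
Answer: -1


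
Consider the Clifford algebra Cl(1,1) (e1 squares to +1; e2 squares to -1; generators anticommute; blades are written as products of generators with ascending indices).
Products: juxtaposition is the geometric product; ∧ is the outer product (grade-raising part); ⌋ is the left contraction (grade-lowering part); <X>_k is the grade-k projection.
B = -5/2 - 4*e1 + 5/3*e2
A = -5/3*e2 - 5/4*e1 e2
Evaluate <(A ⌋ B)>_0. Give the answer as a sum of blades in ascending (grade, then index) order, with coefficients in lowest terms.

step 1: 25/9
step 2: 25/9
Answer: 25/9


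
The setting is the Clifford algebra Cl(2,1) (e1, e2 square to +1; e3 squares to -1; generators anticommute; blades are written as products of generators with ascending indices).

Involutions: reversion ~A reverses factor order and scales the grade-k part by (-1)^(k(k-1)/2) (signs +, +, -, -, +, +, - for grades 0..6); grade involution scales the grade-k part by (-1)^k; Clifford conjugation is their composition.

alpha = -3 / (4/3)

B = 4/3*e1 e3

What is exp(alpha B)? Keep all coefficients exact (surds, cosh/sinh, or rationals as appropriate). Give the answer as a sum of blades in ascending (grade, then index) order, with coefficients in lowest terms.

B^2 = (4/3)^2*(e1 e3)^2 = 16/9*(+1) = 16/9 (a basis 2-blade squares to minus the product of its generators' squares).
B^2 = 16/9 — a positive square means the series sums to a boost: l = 4/3, alpha*l = -3, so exp(alpha B) = cosh(-3) + (sinh(-3)/(4/3))*B = cosh(3) + (-3*sinh(3)/4)*B.
Answer: cosh(3) - sinh(3)*e1 e3


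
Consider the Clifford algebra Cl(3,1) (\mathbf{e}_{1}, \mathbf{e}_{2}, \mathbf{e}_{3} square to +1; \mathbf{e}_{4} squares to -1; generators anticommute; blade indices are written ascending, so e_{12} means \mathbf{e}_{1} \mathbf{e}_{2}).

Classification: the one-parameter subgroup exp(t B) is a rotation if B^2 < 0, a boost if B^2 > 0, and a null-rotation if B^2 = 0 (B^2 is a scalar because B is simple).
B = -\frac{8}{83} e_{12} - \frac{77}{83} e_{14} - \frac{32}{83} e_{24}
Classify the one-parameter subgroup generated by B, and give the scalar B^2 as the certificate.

B^2 term by term: the squares give (-\frac{8}{83})^2*(e_{12})^2 + (-\frac{77}{83})^2*(e_{14})^2 + (-\frac{32}{83})^2*(e_{24})^2 = \frac{64}{6889}*(-1) + \frac{5929}{6889}*(+1) + \frac{1024}{6889}*(+1) = 1 (each basis 2-blade squares to minus the product of its generators' squares); cross terms between blades sharing an index anticommute and cancel. So B^2 = 1.
Answer: boost, certificate B^2 = 1. Note: conjugating B changes its blade decomposition but never the scalar B^2 = 1, whose sign settles the classification.


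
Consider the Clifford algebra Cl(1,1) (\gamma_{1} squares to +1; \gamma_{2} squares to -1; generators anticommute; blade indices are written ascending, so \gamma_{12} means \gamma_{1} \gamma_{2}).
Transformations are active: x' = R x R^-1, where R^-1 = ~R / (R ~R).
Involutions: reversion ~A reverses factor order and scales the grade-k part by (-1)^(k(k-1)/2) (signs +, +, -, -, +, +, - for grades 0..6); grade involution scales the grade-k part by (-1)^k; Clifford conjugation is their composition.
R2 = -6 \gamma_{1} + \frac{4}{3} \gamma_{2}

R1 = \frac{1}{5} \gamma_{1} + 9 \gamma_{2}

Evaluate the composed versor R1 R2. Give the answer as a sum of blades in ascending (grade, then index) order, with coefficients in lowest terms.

Distribute over the terms of R1 (each basis-blade product reordered to ascending indices, repeated generators contracted through their squares):
(\frac{1}{5} \gamma_{1}) R2 = -\frac{6}{5} + \frac{4}{15} \gamma_{12}
(9 \gamma_{2}) R2 = -12 + 54 \gamma_{12}
Summing the partial products and collecting blades:
Answer: -\frac{66}{5} + \frac{814}{15} \gamma_{12}


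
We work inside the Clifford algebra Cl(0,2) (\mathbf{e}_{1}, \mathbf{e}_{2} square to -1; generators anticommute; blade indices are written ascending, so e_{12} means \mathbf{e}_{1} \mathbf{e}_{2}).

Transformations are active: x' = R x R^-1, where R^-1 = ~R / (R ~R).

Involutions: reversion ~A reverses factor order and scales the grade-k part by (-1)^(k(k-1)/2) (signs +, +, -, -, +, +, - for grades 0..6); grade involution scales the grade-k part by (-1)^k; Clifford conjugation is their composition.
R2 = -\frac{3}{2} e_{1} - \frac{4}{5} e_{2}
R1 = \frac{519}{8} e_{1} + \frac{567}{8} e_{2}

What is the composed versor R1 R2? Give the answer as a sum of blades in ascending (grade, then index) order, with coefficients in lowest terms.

Distribute over the terms of R1 (each basis-blade product reordered to ascending indices, repeated generators contracted through their squares):
(\frac{519}{8} e_{1}) R2 = \frac{1557}{16} - \frac{519}{10} e_{12}
(\frac{567}{8} e_{2}) R2 = \frac{567}{10} + \frac{1701}{16} e_{12}
Summing the partial products and collecting blades:
Answer: \frac{12321}{80} + \frac{4353}{80} e_{12}


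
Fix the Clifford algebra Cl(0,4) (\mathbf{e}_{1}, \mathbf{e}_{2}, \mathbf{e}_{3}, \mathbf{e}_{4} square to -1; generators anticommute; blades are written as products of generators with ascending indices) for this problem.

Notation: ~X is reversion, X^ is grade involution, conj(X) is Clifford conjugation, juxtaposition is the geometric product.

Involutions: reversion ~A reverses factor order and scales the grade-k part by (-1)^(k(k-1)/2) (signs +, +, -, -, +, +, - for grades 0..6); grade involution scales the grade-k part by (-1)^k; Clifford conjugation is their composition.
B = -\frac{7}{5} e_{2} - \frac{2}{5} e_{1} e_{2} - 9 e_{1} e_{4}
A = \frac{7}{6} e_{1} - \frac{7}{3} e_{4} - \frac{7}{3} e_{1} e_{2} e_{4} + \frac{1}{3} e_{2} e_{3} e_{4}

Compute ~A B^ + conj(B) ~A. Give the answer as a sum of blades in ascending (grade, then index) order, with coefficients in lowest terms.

first term: 21 e_{1} - \frac{308}{15} e_{2} + \frac{343}{30} e_{4} + \frac{49}{30} e_{1} e_{2} + \frac{49}{15} e_{1} e_{4} + \frac{49}{15} e_{2} e_{4} + \frac{7}{15} e_{3} e_{4} + 3 e_{1} e_{2} e_{3} + \frac{14}{15} e_{1} e_{2} e_{4} + \frac{2}{15} e_{1} e_{3} e_{4}
second term: 21 e_{1} + \frac{322}{15} e_{2} + \frac{287}{30} e_{4} - \frac{49}{30} e_{1} e_{2} + \frac{49}{15} e_{1} e_{4} - \frac{49}{15} e_{2} e_{4} + \frac{7}{15} e_{3} e_{4} + 3 e_{1} e_{2} e_{3} - \frac{14}{15} e_{1} e_{2} e_{4} + \frac{2}{15} e_{1} e_{3} e_{4}
Answer: 42 e_{1} + \frac{14}{15} e_{2} + 21 e_{4} + \frac{98}{15} e_{1} e_{4} + \frac{14}{15} e_{3} e_{4} + 6 e_{1} e_{2} e_{3} + \frac{4}{15} e_{1} e_{3} e_{4}


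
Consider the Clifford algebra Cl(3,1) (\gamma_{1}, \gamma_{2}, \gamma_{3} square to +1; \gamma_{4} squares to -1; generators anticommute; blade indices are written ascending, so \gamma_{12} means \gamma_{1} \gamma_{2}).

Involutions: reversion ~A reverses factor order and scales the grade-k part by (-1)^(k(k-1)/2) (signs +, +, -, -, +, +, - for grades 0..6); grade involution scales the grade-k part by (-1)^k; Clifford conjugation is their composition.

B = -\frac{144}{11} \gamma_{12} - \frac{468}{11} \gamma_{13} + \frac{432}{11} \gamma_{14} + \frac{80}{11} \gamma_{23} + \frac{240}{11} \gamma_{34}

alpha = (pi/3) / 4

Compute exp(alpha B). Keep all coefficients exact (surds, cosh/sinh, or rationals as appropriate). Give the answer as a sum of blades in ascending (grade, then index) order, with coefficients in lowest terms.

B^2 term by term: the squares give (-\frac{144}{11})^2*(\gamma_{12})^2 + (-\frac{468}{11})^2*(\gamma_{13})^2 + (\frac{432}{11})^2*(\gamma_{14})^2 + (\frac{80}{11})^2*(\gamma_{23})^2 + (\frac{240}{11})^2*(\gamma_{34})^2 = \frac{20736}{121}*(-1) + \frac{219024}{121}*(-1) + \frac{186624}{121}*(+1) + \frac{6400}{121}*(-1) + \frac{57600}{121}*(+1) = -16 (each basis 2-blade squares to minus the product of its generators' squares); cross terms between blades sharing an index anticommute and cancel; the commuting (index-disjoint) pairs give grade-4 terms 2*c*c'*(blade product), which cancel blade by blade — \gamma_{1234}: -\frac{69120}{121} + \frac{69120}{121} = 0 — confirming B is simple. So B^2 = -16.
B^2 = -16 — the negative square puts this in the circular regime; l = 4, alpha*l = \frac{\pi}{3}, so exp(alpha B) = cos(\frac{\pi}{3}) + (sin(\frac{\pi}{3})/4)*B = \frac{1}{2} + (\frac{\sqrt{3}}{8})*B.
Answer: \frac{1}{2} - \frac{18 \sqrt{3}}{11} \gamma_{12} - \frac{117 \sqrt{3}}{22} \gamma_{13} + \frac{54 \sqrt{3}}{11} \gamma_{14} + \frac{10 \sqrt{3}}{11} \gamma_{23} + \frac{30 \sqrt{3}}{11} \gamma_{34}


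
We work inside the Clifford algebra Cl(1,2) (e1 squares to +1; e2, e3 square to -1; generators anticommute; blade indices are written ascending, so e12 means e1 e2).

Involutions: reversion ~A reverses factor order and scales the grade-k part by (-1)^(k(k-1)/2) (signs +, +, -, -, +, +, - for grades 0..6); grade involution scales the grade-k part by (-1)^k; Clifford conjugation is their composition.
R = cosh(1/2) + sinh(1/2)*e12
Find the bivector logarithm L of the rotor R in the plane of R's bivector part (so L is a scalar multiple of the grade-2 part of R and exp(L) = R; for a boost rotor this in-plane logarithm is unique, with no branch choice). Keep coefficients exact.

The scalar part of R is cosh(1/2), so cosh pins the rapidity up to sign — the sign comes from the bivector part; dividing that part by sinh of the rapidity yields the plane, and the in-plane L = rapidity * plane is unique because the two sign choices cancel.
Concretely: cosh(rapidity) = cosh(1/2) gives rapidity = ±1/2, and since rapidity/sinh(rapidity) is even the sign is immaterial: L = (rapidity/sinh(rapidity)) * <R>_2 = (1/(2*sinh(1/2))) * <R>_2.
Answer: 1/2*e12


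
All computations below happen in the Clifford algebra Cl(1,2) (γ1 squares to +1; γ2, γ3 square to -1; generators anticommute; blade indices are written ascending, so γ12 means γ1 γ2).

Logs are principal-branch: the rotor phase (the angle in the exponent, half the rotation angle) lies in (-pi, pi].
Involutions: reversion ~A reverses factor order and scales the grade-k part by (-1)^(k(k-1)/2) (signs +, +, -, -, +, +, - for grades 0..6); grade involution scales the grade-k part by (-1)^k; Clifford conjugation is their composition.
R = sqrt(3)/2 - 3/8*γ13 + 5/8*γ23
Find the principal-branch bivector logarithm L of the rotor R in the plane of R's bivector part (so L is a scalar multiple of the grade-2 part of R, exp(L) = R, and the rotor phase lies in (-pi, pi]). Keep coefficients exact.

The scalar part of R is sqrt(3)/2, and that scalar determines the rotor phase on the principal branch; recovering the unit plane as bivector-part over sine of the phase gives L = phase * plane.
Concretely: cos(phase) = sqrt(3)/2 gives phase = ±pi/6, and since phase/sin(phase) is even the sign is immaterial: L = (phase/sin(phase)) * <R>_2 = (pi/3) * <R>_2.
Answer: -pi/8*γ13 + 5*pi/24*γ23


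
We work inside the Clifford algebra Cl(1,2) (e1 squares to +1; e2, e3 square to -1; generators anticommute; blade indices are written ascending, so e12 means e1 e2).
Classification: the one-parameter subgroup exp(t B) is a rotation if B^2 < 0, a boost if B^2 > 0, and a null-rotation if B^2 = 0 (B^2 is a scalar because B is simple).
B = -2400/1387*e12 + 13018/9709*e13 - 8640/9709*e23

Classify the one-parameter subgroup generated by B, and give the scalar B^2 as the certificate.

B^2 term by term: the squares give (-2400/1387)^2*(e12)^2 + (13018/9709)^2*(e13)^2 + (-8640/9709)^2*(e23)^2 = 5760000/1923769*(+1) + 169468324/94264681*(+1) + 74649600/94264681*(-1) = 4 (each basis 2-blade squares to minus the product of its generators' squares); cross terms between blades sharing an index anticommute and cancel. So B^2 = 4.
Answer: boost, certificate B^2 = 4. Certificate logic: 4 is a conjugation-invariant scalar, so its sign fixes rotation versus boost versus null-rotation outright.


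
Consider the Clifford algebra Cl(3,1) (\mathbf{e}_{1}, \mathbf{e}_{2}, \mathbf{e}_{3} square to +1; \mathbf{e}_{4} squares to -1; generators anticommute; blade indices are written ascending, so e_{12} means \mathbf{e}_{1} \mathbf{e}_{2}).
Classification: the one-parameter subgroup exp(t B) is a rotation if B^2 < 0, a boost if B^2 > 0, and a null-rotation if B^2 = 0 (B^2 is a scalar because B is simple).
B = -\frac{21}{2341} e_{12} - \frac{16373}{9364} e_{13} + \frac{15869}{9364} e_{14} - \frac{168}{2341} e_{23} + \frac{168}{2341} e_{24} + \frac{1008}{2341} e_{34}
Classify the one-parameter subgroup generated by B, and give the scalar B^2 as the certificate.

B^2 term by term: the squares give (-\frac{21}{2341})^2*(e_{12})^2 + (-\frac{16373}{9364})^2*(e_{13})^2 + (\frac{15869}{9364})^2*(e_{14})^2 + (-\frac{168}{2341})^2*(e_{23})^2 + (\frac{168}{2341})^2*(e_{24})^2 + (\frac{1008}{2341})^2*(e_{34})^2 = \frac{441}{5480281}*(-1) + \frac{268075129}{87684496}*(-1) + \frac{251825161}{87684496}*(+1) + \frac{28224}{5480281}*(-1) + \frac{28224}{5480281}*(+1) + \frac{1016064}{5480281}*(+1) = 0 (each basis 2-blade squares to minus the product of its generators' squares); cross terms between blades sharing an index anticommute and cancel; the commuting (index-disjoint) pairs give grade-4 terms 2*c*c'*(blade product), which cancel blade by blade — e_{1234}: -\frac{42336}{5480281} + \frac{1375332}{5480281} - \frac{1332996}{5480281} = 0 — confirming B is simple. So B^2 = 0.
Answer: null-rotation, certificate B^2 = 0. One invariant decides it: the square 0 survives every conjugation, and its sign is exactly the classification.


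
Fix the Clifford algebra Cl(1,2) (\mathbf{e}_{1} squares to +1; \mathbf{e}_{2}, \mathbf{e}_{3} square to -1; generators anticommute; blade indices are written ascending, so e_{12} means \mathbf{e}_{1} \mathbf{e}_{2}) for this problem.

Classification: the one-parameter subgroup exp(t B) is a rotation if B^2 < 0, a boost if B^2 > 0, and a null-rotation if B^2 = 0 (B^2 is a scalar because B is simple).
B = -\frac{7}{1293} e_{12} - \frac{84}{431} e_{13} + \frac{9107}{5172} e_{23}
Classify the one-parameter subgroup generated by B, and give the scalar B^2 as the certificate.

B^2 term by term: the squares give (-\frac{7}{1293})^2*(e_{12})^2 + (-\frac{84}{431})^2*(e_{13})^2 + (\frac{9107}{5172})^2*(e_{23})^2 = \frac{49}{1671849}*(+1) + \frac{7056}{185761}*(+1) + \frac{82937449}{26749584}*(-1) = -\frac{49}{16} (each basis 2-blade squares to minus the product of its generators' squares); cross terms between blades sharing an index anticommute and cancel. So B^2 = -\frac{49}{16}.
Answer: rotation, certificate B^2 = -\frac{49}{16}. Note: conjugating B changes its blade decomposition but never the scalar B^2 = -\frac{49}{16}, whose sign settles the classification.


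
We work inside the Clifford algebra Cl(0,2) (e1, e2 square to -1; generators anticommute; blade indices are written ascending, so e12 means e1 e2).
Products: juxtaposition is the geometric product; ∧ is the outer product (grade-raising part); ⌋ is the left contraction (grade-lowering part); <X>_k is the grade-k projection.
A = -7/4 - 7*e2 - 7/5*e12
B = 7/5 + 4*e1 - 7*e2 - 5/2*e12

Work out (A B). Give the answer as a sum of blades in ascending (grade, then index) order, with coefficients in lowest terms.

step 1: -1099/20 + 7/10*e1 - 63/20*e2 + 6083/200*e12
Answer: -1099/20 + 7/10*e1 - 63/20*e2 + 6083/200*e12


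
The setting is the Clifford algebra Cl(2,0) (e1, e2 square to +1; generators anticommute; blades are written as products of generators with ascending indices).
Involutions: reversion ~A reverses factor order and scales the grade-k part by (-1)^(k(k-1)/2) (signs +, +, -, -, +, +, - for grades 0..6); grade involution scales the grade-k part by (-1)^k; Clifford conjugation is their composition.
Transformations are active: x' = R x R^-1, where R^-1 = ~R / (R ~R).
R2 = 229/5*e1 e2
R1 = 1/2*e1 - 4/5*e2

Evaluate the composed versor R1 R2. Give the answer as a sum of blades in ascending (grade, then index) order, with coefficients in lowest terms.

Distribute over the terms of R2 (each basis-blade product reordered to ascending indices, repeated generators contracted through their squares):
R1 (229/5*e1 e2) = 916/25*e1 + 229/10*e2
Answer: 916/25*e1 + 229/10*e2


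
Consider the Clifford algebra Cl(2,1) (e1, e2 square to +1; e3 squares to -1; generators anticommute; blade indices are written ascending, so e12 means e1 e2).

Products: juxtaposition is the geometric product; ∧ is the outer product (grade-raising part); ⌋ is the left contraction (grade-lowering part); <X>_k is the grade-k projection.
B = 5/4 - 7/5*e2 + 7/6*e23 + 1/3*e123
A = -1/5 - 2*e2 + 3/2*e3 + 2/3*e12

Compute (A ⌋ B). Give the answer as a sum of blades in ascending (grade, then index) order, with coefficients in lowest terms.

step 1: 51/20 + 203/100*e2 - 23/9*e3 - 1/2*e12 + 2/3*e13 - 7/30*e23 - 1/15*e123
Answer: 51/20 + 203/100*e2 - 23/9*e3 - 1/2*e12 + 2/3*e13 - 7/30*e23 - 1/15*e123


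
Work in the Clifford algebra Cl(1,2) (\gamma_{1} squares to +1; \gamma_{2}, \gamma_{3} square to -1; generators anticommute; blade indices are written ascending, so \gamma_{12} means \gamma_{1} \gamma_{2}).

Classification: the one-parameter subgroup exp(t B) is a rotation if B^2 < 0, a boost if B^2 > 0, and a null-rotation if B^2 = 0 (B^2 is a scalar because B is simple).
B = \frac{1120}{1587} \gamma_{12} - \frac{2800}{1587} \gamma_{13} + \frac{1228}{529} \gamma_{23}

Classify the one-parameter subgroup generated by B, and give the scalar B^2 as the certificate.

B^2 term by term: the squares give (\frac{1120}{1587})^2*(\gamma_{12})^2 + (-\frac{2800}{1587})^2*(\gamma_{13})^2 + (\frac{1228}{529})^2*(\gamma_{23})^2 = \frac{1254400}{2518569}*(+1) + \frac{7840000}{2518569}*(+1) + \frac{1507984}{279841}*(-1) = -\frac{16}{9} (each basis 2-blade squares to minus the product of its generators' squares); cross terms between blades sharing an index anticommute and cancel. So B^2 = -\frac{16}{9}.
Answer: rotation, certificate B^2 = -\frac{16}{9}. Why this suffices: the scalar -\frac{16}{9} survives any versor conjugation, so its sign alone determines the class however B is presented.


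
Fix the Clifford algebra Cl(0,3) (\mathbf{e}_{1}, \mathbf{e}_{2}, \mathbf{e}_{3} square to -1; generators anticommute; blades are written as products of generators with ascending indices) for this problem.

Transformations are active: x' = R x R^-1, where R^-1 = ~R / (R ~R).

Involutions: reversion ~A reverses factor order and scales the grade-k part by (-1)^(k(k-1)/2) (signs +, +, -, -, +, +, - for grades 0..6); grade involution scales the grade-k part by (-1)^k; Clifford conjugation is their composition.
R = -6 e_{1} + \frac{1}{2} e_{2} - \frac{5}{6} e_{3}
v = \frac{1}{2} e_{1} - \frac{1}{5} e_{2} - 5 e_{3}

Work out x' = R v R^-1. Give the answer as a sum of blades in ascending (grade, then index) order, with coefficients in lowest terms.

~R = -6 e_{1} + \frac{1}{2} e_{2} - \frac{5}{6} e_{3}, and R ~R = -\frac{665}{18}, so R^-1 = ~R / (-\frac{665}{18}).
R v = -\frac{16}{15} + \frac{19}{20} e_{1} e_{2} + \frac{365}{12} e_{1} e_{3} - \frac{8}{3} e_{2} e_{3}
Answer: -\frac{5629}{6650} e_{1} + \frac{761}{3325} e_{2} + \frac{3293}{665} e_{3}


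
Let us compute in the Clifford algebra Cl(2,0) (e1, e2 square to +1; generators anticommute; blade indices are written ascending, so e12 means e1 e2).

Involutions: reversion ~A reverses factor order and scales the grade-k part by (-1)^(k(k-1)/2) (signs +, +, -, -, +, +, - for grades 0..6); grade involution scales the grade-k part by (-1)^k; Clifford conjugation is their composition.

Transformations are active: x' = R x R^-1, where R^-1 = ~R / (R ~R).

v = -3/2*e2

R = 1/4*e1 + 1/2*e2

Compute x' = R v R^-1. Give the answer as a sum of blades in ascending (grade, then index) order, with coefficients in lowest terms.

~R = 1/4*e1 + 1/2*e2, and R ~R = 5/16, so R^-1 = ~R / (5/16).
R v = -3/4 - 3/8*e12
Answer: -6/5*e1 - 9/10*e2


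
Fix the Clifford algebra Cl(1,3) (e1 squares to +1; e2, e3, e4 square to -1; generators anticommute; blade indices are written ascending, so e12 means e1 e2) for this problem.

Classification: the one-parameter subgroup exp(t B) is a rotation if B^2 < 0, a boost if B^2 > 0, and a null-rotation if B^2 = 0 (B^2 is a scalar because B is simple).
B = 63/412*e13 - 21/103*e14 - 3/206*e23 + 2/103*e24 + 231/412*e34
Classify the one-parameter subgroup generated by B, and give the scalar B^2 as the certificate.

B^2 term by term: the squares give (63/412)^2*(e13)^2 + (-21/103)^2*(e14)^2 + (-3/206)^2*(e23)^2 + (2/103)^2*(e24)^2 + (231/412)^2*(e34)^2 = 3969/169744*(+1) + 441/10609*(+1) + 9/42436*(-1) + 4/10609*(-1) + 53361/169744*(-1) = -1/4 (each basis 2-blade squares to minus the product of its generators' squares); cross terms between blades sharing an index anticommute and cancel; the commuting (index-disjoint) pairs give grade-4 terms 2*c*c'*(blade product), which cancel blade by blade — e1234: -63/10609 + 63/10609 = 0 — confirming B is simple. So B^2 = -1/4.
Answer: rotation, certificate B^2 = -1/4. Key observation: B^2 = -1/4 is a conjugation invariant, so its sign decides the class regardless of the surface form of B.


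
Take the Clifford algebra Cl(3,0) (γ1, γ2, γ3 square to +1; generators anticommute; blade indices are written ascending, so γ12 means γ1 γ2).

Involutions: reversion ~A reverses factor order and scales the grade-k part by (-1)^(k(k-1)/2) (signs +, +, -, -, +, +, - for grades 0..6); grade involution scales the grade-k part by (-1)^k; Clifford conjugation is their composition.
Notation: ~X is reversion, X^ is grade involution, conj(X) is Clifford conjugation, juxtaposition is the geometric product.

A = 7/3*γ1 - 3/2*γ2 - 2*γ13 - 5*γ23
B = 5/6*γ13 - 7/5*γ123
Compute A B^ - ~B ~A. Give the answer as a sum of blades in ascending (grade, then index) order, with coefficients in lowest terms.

first term: 5/3 + 7*γ1 - 14/5*γ2 + 35/18*γ3 - 25/6*γ12 + 21/10*γ13 + 49/15*γ23 + 5/4*γ123
second term: 5/3 - 7*γ1 + 14/5*γ2 + 35/18*γ3 + 25/6*γ12 + 21/10*γ13 + 49/15*γ23 - 5/4*γ123
Answer: 14*γ1 - 28/5*γ2 - 25/3*γ12 + 5/2*γ123


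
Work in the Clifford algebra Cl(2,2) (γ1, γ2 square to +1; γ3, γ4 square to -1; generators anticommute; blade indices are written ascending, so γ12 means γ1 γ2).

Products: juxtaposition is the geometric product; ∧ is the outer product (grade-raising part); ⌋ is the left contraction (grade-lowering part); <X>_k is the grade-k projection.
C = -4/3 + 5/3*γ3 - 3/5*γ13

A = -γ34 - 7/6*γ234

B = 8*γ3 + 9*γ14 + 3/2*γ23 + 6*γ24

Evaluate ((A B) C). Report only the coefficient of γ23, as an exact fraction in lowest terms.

step 1: 7*γ3 - 39/4*γ4 + 9*γ13 + 6*γ23 - 65/6*γ24 - 21/2*γ123
step 2: -256/15 - 96/5*γ1 - 163/10*γ2 - 28/3*γ3 + 13*γ4 + 211/10*γ12 - 12*γ13 - 8*γ23 + 130/9*γ24 + 65/4*γ34 + 14*γ123 + 117/20*γ134 + 325/18*γ234 - 13/2*γ1234
Answer: -8


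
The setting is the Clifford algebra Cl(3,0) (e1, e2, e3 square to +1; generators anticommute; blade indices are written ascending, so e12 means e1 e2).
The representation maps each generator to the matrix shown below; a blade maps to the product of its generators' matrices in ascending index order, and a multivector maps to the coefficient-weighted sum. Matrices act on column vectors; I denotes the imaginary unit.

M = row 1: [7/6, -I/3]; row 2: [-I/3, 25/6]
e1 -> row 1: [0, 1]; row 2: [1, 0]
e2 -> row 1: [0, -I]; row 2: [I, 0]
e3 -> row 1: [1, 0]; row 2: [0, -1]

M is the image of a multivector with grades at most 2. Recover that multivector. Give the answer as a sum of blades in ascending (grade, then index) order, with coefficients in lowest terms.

Method: 1, rho(e1), rho(e2), rho(e3) form a trace-orthogonal basis of the 2x2 complex matrices (tr(X Y) = 2 if X = Y, else 0), so M = m0*1 + m1*rho(e1) + m2*rho(e2) + m3*rho(e3) with m0 = tr(M)/2 = 8/3, m1 = tr(M rho(e1))/2 = -I/3, m2 = tr(M rho(e2))/2 = 0, m3 = tr(M rho(e3))/2 = -3/2.
Multiplying table entries, the bivector images are rho(e12) = I*rho(e3), rho(e13) = -I*rho(e2), rho(e23) = I*rho(e1); with real blade coefficients the real parts of m0..m3 are the coefficients of 1, e1, e2, e3 and the imaginary parts give the bivectors (e23: Im m1, e13: -Im m2, e12: Im m3).
Answer: 8/3 - 3/2*e3 - 1/3*e23


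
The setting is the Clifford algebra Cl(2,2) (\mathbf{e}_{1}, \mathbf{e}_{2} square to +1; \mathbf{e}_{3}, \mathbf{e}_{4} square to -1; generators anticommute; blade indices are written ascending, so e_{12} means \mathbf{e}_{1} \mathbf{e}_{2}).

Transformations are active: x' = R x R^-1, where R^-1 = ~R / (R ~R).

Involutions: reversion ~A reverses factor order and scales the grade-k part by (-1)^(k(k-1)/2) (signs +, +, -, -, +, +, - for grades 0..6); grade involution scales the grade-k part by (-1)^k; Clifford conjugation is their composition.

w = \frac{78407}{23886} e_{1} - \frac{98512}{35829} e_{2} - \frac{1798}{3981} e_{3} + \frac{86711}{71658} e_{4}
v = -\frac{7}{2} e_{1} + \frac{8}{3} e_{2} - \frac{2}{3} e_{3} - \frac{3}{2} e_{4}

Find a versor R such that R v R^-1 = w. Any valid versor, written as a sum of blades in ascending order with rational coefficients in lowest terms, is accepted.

Key observation: q(v) = q(w) = \frac{50}{3} (sandwiches preserve the norm), so R = v + w = -\frac{2597}{11943} e_{1} - \frac{2968}{35829} e_{2} - \frac{1484}{1327} e_{3} - \frac{10388}{35829} e_{4} works whenever it is invertible — the component of v along it is kept and (v - w)/2 reverses, sending v to w.
Answer: -\frac{2597}{11943} e_{1} - \frac{2968}{35829} e_{2} - \frac{1484}{1327} e_{3} - \frac{10388}{35829} e_{4}


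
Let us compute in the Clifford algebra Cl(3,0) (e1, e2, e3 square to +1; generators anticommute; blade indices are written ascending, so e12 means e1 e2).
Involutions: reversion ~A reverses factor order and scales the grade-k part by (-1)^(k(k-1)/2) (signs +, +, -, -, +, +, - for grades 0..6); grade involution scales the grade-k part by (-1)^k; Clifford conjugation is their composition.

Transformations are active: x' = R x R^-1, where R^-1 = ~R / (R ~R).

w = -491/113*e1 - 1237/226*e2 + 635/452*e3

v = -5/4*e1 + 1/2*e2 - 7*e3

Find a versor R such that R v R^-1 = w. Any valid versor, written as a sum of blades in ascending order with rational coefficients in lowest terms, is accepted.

Key observation: q(v) = q(w) = 813/16 (sandwiches preserve the norm), so R = v + w = -2529/452*e1 - 562/113*e2 - 2529/452*e3 works whenever it is invertible — the component of v along it is kept and (v - w)/2 reverses, sending v to w.
Answer: -2529/452*e1 - 562/113*e2 - 2529/452*e3


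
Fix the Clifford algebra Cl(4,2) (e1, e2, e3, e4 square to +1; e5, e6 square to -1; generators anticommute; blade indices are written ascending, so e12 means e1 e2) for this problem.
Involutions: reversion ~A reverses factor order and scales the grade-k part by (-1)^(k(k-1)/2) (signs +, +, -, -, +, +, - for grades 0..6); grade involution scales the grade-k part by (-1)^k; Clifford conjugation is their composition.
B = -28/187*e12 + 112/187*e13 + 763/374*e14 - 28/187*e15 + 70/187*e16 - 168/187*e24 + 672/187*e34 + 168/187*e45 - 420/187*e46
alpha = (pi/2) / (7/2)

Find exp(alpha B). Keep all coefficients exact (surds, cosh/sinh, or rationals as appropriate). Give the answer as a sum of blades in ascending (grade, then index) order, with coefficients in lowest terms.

B^2 term by term: the squares give (-28/187)^2*(e12)^2 + (112/187)^2*(e13)^2 + (763/374)^2*(e14)^2 + (-28/187)^2*(e15)^2 + (70/187)^2*(e16)^2 + (-168/187)^2*(e24)^2 + (672/187)^2*(e34)^2 + (168/187)^2*(e45)^2 + (-420/187)^2*(e46)^2 = 784/34969*(-1) + 12544/34969*(-1) + 582169/139876*(-1) + 784/34969*(+1) + 4900/34969*(+1) + 28224/34969*(-1) + 451584/34969*(-1) + 28224/34969*(+1) + 176400/34969*(+1) = -49/4 (each basis 2-blade squares to minus the product of its generators' squares); cross terms between blades sharing an index anticommute and cancel; the commuting (index-disjoint) pairs give grade-4 terms 2*c*c'*(blade product), which cancel blade by blade — e1234: -37632/34969 + 37632/34969 = 0; e1245: -9408/34969 + 9408/34969 = 0; e1246: 23520/34969 - 23520/34969 = 0; e1345: 37632/34969 - 37632/34969 = 0; e1346: -94080/34969 + 94080/34969 = 0; e1456: -23520/34969 + 23520/34969 = 0 — confirming B is simple. So B^2 = -49/4.
B^2 = -49/4 — B^2 < 0, so the exponential closes trigonometrically: l = 7/2, alpha*l = pi/2, so exp(alpha B) = cos(pi/2) + (sin(pi/2)/(7/2))*B = 0 + (2/7)*B.
Answer: -8/187*e12 + 32/187*e13 + 109/187*e14 - 8/187*e15 + 20/187*e16 - 48/187*e24 + 192/187*e34 + 48/187*e45 - 120/187*e46


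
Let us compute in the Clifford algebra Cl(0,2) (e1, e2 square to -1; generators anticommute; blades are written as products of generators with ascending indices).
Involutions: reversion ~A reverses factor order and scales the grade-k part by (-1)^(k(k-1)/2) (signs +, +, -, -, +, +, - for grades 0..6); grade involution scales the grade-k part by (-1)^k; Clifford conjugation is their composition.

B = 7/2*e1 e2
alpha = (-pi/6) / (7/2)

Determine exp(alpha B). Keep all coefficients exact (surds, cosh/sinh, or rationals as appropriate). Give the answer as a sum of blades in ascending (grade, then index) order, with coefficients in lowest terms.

B^2 = (7/2)^2*(e1 e2)^2 = 49/4*(-1) = -49/4 (a basis 2-blade squares to minus the product of its generators' squares).
B^2 = -49/4 — B^2 < 0, so the exponential closes trigonometrically: l = 7/2, alpha*l = -pi/6, so exp(alpha B) = cos(-pi/6) + (sin(-pi/6)/(7/2))*B = sqrt(3)/2 + (-1/7)*B.
Answer: sqrt(3)/2 - 1/2*e1 e2


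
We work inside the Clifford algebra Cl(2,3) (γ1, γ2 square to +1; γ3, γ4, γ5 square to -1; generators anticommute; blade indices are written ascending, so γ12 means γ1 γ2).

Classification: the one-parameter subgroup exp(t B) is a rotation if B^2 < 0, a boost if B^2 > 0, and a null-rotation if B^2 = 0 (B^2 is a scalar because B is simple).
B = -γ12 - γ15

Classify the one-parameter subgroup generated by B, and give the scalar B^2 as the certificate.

B^2 term by term: the squares give (-1)^2*(γ12)^2 + (-1)^2*(γ15)^2 = 1*(-1) + 1*(+1) = 0 (each basis 2-blade squares to minus the product of its generators' squares); cross terms between blades sharing an index anticommute and cancel. So B^2 = 0.
Answer: null-rotation, certificate B^2 = 0. The scalar 0 is the complete invariant here: its sign names the subgroup type.


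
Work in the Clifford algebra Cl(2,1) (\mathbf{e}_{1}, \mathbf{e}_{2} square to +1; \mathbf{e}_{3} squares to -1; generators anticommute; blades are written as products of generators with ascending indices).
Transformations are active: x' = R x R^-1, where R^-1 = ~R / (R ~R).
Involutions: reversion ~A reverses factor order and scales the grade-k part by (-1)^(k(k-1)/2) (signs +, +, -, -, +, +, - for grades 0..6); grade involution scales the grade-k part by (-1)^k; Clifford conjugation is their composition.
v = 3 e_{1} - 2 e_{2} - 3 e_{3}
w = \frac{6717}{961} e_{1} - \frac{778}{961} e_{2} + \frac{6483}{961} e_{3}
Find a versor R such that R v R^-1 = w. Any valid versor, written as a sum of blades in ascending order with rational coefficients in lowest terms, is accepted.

Since q(v) = q(w) = 4, the sum R = v + w = \frac{9600}{961} e_{1} - \frac{2700}{961} e_{2} + \frac{3600}{961} e_{3} does the job whenever invertible.
Answer: \frac{9600}{961} e_{1} - \frac{2700}{961} e_{2} + \frac{3600}{961} e_{3}


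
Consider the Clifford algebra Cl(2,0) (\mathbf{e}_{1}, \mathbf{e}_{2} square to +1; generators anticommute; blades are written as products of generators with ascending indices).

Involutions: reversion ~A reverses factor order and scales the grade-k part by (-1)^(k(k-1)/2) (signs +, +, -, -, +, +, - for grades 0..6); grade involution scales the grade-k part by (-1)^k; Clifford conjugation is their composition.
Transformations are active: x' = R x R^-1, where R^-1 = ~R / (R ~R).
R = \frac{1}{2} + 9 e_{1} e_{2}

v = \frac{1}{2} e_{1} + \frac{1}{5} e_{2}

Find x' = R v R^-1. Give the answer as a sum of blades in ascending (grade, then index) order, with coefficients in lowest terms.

~R = \frac{1}{2} - 9 e_{1} e_{2}, and R ~R = \frac{325}{4}, so R^-1 = ~R / (\frac{325}{4}).
R v = \frac{41}{20} e_{1} - \frac{22}{5} e_{2}
Answer: -\frac{1543}{3250} e_{1} - \frac{413}{1625} e_{2}


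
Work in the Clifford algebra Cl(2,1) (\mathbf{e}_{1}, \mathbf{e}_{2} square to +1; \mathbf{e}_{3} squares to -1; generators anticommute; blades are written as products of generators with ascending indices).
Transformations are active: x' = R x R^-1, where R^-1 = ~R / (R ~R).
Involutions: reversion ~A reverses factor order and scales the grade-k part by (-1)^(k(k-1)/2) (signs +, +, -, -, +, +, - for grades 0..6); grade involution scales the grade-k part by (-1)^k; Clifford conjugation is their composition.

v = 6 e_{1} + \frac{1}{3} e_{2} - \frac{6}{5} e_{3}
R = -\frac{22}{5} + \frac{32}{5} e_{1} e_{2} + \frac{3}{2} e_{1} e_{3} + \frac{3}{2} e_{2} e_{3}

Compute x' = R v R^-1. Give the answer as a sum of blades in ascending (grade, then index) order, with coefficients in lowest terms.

~R = -\frac{22}{5} - \frac{32}{5} e_{1} e_{2} - \frac{3}{2} e_{1} e_{3} - \frac{3}{2} e_{2} e_{3}, and R ~R = \frac{2791}{50}, so R^-1 = ~R / (\frac{2791}{50}).
R v = -\frac{337}{15} e_{1} - \frac{571}{15} e_{2} - \frac{211}{50} e_{3} + \frac{41}{50} e_{1} e_{2} e_{3}
Answer: -\frac{20951}{8373} e_{1} + \frac{15942}{2791} e_{2} + \frac{28654}{13955} e_{3}


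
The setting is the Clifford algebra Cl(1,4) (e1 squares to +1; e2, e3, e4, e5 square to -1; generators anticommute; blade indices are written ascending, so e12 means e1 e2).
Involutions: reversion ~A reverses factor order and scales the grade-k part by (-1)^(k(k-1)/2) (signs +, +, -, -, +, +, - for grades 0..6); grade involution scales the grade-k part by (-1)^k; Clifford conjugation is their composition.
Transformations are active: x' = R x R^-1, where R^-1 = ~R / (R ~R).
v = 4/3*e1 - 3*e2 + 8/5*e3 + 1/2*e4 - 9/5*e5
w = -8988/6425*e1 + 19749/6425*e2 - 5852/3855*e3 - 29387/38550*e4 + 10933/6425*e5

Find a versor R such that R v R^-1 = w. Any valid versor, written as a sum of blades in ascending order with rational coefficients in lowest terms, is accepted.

Since q(v) = q(w) = -2389/180, the sum R = v + w = -1264/19275*e1 + 474/6425*e2 + 316/3855*e3 - 5056/19275*e4 - 632/6425*e5 does the job whenever invertible.
Answer: -1264/19275*e1 + 474/6425*e2 + 316/3855*e3 - 5056/19275*e4 - 632/6425*e5


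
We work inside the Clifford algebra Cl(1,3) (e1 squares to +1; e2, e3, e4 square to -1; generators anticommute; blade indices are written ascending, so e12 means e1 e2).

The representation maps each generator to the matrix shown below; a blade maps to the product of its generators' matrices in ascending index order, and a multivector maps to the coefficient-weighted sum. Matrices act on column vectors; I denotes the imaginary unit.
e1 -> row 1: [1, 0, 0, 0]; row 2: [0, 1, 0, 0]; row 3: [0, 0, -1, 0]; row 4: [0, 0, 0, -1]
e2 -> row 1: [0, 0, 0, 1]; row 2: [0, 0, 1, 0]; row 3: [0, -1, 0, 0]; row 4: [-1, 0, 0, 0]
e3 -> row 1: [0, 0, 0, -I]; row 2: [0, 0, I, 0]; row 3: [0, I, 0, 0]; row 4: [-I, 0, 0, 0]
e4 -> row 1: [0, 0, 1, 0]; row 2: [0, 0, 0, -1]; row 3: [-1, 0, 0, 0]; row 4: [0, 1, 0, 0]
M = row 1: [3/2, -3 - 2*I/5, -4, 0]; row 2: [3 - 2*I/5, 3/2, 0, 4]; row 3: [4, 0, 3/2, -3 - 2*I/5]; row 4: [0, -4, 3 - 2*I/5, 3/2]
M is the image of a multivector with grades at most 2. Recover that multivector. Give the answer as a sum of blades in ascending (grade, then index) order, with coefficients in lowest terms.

Method: the blade images are trace-orthogonal — tr(rho(e_A) rho(e_B)^-1) = 4 if A = B and 0 otherwise — and rho(e_A)^-1 = (e_A)^2 * rho(e_A) with (e_A)^2 = +1 or -1, so the coefficient of e_A in the preimage is (e_A)^2 * tr(M rho(e_A))/4.
Nonzero projections over blades of grade <= 2: 1: (1)^2 = +1, tr(M 1) = 6, coefficient 3/2; e4: (e4)^2 = -1, tr(M rho(e4)) = 16, coefficient -4; e24: (e24)^2 = -1, tr(M rho(e24)) = 12, coefficient -3; e34: (e34)^2 = -1, tr(M rho(e34)) = -8/5, coefficient 2/5. Every other blade of grade <= 2 projects to 0.
Answer: 3/2 - 4*e4 - 3*e24 + 2/5*e34


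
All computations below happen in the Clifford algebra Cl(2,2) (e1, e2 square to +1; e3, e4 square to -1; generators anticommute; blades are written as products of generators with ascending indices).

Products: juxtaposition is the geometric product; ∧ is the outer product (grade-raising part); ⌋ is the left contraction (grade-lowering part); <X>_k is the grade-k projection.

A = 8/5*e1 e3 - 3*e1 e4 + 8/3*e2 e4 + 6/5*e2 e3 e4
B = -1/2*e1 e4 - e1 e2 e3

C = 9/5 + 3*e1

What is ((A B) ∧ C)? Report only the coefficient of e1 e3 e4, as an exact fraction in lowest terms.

step 1: 3/2 + 8/5*e2 + 4/3*e1 e2 + 6/5*e1 e4 + 4/5*e3 e4 - 3/5*e1 e2 e3 - 8/3*e1 e3 e4 - 3*e2 e3 e4
step 2: 27/10 + 9/2*e1 + 72/25*e2 - 12/5*e1 e2 + 54/25*e1 e4 + 36/25*e3 e4 - 27/25*e1 e2 e3 - 12/5*e1 e3 e4 - 27/5*e2 e3 e4 + 9*e1 e2 e3 e4
Answer: -12/5


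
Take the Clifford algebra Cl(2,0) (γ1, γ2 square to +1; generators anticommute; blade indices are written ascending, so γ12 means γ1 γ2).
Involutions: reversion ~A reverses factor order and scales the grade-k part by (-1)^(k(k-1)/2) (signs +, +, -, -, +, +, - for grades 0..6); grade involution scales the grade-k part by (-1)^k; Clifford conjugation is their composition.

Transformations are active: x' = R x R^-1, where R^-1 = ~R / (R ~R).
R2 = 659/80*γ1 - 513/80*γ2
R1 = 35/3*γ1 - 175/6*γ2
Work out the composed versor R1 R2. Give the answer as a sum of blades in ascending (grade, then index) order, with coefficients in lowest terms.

Distribute over the terms of R1 (each basis-blade product reordered to ascending indices, repeated generators contracted through their squares):
(35/3*γ1) R2 = 4613/48 - 1197/16*γ12
(-175/6*γ2) R2 = 5985/32 + 23065/96*γ12
Summing the partial products and collecting blades:
Answer: 27181/96 + 15883/96*γ12
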